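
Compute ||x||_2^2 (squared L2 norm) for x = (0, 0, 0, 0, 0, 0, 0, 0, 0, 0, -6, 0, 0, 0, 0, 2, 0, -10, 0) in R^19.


Non-zero entries: [(10, -6), (15, 2), (17, -10)]
Squares: [36, 4, 100]
||x||_2^2 = sum = 140.

140


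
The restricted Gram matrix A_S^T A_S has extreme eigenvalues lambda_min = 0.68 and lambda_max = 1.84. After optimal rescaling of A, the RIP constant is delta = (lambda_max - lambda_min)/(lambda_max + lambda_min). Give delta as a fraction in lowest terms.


lambda_max - lambda_min = 1.84 - 0.68 = 1.16.
lambda_max + lambda_min = 1.84 + 0.68 = 2.52.
delta = 1.16/2.52 = 116/252 = 29/63.

29/63


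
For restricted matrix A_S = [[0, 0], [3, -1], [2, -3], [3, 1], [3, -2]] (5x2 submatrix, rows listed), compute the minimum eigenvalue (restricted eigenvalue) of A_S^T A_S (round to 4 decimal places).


A_S^T A_S = [[31, -12], [-12, 15]].
trace = 46.
det = 321.
disc = trace^2 - 4*det = 2116 - 4*321 = 832.
sqrt(832) ≈ 28.844410.
lam_min = (46 - sqrt(832))/2 ≈ (46 - 28.844410)/2 = 8.577795 ≈ 8.5778.

8.5778


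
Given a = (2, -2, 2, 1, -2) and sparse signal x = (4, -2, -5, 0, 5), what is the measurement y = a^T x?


Non-zero terms: ['2*4', '-2*-2', '2*-5', '-2*5']
Products: [8, 4, -10, -10]
y = sum = -8.

-8


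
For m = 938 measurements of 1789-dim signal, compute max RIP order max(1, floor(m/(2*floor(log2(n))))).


floor(log2(1789)) = 10.
2*10 = 20.
m/(2*floor(log2(n))) = 938/20 ≈ 46.9.
floor = 46.
k = max(1, 46) = 46.

46


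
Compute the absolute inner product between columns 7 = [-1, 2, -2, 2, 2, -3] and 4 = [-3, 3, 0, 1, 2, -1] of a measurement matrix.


Inner product: -1*-3 + 2*3 + -2*0 + 2*1 + 2*2 + -3*-1
Products: [3, 6, 0, 2, 4, 3]
Sum = 18.
|dot| = 18.

18


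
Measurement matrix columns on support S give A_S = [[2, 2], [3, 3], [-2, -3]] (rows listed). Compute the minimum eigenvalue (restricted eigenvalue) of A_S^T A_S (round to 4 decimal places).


A_S^T A_S = [[17, 19], [19, 22]].
trace = 39.
det = 13.
disc = trace^2 - 4*det = 1521 - 4*13 = 1469.
sqrt(1469) ≈ 38.327536.
lam_min = (39 - sqrt(1469))/2 ≈ (39 - 38.327536)/2 = 0.336232 ≈ 0.3362.

0.3362


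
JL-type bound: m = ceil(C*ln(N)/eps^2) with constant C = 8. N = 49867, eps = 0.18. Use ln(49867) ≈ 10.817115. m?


ln(49867) ≈ 10.817115.
eps^2 = 0.18^2 = 0.0324.
C*ln(N)/eps^2 ≈ 8*10.817115/0.0324 ≈ 2670.8926.
m = ceil(2670.8926) = 2671.

2671


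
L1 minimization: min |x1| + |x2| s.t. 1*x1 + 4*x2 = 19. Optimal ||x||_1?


Axis intercepts:
  x1 = 19, x2 = 0: L1 = 19
  x1 = 0, x2 = 19/4: L1 = 19/4
x* = (0, 19/4)
||x*||_1 = 19/4.

19/4


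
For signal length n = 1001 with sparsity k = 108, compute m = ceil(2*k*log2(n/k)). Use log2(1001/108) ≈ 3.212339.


log2(n/k) = log2(1001/108) ≈ 3.212339.
2*k*log2(n/k) ≈ 2*108*3.212339 = 693.865224.
m = ceil(693.865224) = 694.

694


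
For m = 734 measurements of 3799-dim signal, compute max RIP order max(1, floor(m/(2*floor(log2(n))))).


floor(log2(3799)) = 11.
2*11 = 22.
m/(2*floor(log2(n))) = 734/22 ≈ 33.3636.
floor = 33.
k = max(1, 33) = 33.

33


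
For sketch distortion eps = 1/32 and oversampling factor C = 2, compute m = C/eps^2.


1/eps = 32.
(1/eps)^2 = 1024.
m = 2*1024 = 2048.

2048


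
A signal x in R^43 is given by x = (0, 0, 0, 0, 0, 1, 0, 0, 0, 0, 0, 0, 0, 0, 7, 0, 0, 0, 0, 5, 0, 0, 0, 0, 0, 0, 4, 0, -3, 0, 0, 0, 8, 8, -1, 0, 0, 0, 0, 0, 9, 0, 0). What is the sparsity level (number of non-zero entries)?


Non-zero positions: [5, 14, 19, 26, 28, 32, 33, 34, 40].
Sparsity = 9.

9


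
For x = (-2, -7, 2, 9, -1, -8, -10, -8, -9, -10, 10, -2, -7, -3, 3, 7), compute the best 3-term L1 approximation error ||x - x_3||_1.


Sorted |x_i| descending: [10, 10, 10, 9, 9, 8, 8, 7, 7, 7, 3, 3, 2, 2, 2, 1]
Keep top 3: [10, 10, 10]
Tail entries: [9, 9, 8, 8, 7, 7, 7, 3, 3, 2, 2, 2, 1]
L1 error = sum of tail = 68.

68


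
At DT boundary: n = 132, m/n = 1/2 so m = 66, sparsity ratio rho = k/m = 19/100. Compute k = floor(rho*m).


m = 1/2*132 = 66.
rho = 19/100.
rho*m = 19/100*66 = 12.54.
k = floor(12.54) = 12.

12


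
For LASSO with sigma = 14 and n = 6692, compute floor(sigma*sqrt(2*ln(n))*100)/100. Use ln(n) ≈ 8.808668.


ln(6692) ≈ 8.808668.
2*ln(n) ≈ 17.617336.
sqrt(2*ln(n)) ≈ sqrt(17.617336) ≈ 4.197301.
lambda ≈ 14*4.197301 = 58.762214.
floor(lambda*100)/100 = 58.76.

58.76


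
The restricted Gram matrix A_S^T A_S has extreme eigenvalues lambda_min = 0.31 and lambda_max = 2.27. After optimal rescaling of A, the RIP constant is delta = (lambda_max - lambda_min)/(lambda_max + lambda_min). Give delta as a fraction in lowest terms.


lambda_max - lambda_min = 2.27 - 0.31 = 1.96.
lambda_max + lambda_min = 2.27 + 0.31 = 2.58.
delta = 1.96/2.58 = 196/258 = 98/129.

98/129


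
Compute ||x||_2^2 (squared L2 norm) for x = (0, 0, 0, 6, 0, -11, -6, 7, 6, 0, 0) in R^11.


Non-zero entries: [(3, 6), (5, -11), (6, -6), (7, 7), (8, 6)]
Squares: [36, 121, 36, 49, 36]
||x||_2^2 = sum = 278.

278


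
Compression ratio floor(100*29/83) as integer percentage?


100*m/n = 100*29/83 ≈ 34.9398.
floor = 34.

34


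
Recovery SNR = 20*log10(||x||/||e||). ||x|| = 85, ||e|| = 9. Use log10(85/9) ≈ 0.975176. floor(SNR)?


||x||/||e|| = 85/9.
log10(85/9) ≈ 0.975176.
20*log10(||x||/||e||) ≈ 20*0.975176 = 19.50352.
floor(19.50352) = 19.

19


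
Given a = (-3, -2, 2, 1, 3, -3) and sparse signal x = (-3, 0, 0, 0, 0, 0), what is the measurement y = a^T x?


Non-zero terms: ['-3*-3']
Products: [9]
y = sum = 9.

9


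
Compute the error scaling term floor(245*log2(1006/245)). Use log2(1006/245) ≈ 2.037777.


log2(n/k) = log2(1006/245) ≈ 2.037777.
k*log2(n/k) ≈ 245*2.037777 = 499.255365.
floor(499.255365) = 499.

499


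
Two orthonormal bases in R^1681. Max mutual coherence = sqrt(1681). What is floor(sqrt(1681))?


41^2 = 1681 <= 1681 < 1764 = 42^2, so 41 <= sqrt(1681) < 42.
floor(sqrt(1681)) = 41.

41


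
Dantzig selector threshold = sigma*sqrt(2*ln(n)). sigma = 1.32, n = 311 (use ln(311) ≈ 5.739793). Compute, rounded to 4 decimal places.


ln(311) ≈ 5.739793.
2*ln(n) ≈ 11.479586.
sqrt(2*ln(n)) ≈ sqrt(11.479586) ≈ 3.388154.
threshold ≈ 1.32*3.388154 = 4.47236328 ≈ 4.4724.

4.4724


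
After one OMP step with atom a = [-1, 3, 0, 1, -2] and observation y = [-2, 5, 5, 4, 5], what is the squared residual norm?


a^T a = 15.
a^T y = 11.
coeff = 11/15 = 11/15.
||r||^2 = 1304/15.

1304/15


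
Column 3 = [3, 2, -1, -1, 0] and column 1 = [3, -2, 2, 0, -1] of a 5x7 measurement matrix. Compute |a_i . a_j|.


Inner product: 3*3 + 2*-2 + -1*2 + -1*0 + 0*-1
Products: [9, -4, -2, 0, 0]
Sum = 3.
|dot| = 3.

3


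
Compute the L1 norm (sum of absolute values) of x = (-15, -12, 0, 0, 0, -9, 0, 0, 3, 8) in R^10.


Non-zero entries: [(0, -15), (1, -12), (5, -9), (8, 3), (9, 8)]
Absolute values: [15, 12, 9, 3, 8]
||x||_1 = sum = 47.

47


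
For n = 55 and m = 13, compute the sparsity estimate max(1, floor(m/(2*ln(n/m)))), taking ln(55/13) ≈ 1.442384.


n/m = 55/13.
ln(n/m) ≈ 1.442384.
2*ln(n/m) ≈ 2.884768.
m/(2*ln(n/m)) ≈ 13/2.884768 ≈ 4.5064.
floor = 4.
k_max = max(1, 4) = 4.

4


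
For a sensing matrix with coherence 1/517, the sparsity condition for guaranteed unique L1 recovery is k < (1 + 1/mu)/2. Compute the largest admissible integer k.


1/mu = 517.
1 + 1/mu = 518.
(1 + 1/mu)/2 = 259 is an integer and the inequality is strict, so k_max = 259 - 1 = 258.

258


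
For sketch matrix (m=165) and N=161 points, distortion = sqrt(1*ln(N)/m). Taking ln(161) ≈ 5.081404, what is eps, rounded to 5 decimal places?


ln(161) ≈ 5.081404.
1*ln(N)/m ≈ 1*5.081404/165 ≈ 0.03079639.
eps = sqrt(0.03079639) ≈ 0.175489 ≈ 0.17549.

0.17549


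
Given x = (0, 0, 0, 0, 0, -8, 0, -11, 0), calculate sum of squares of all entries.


Non-zero entries: [(5, -8), (7, -11)]
Squares: [64, 121]
||x||_2^2 = sum = 185.

185


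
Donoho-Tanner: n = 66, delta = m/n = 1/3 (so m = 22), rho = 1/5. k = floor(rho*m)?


m = 1/3*66 = 22.
rho = 1/5.
rho*m = 1/5*22 = 4.4.
k = floor(4.4) = 4.

4


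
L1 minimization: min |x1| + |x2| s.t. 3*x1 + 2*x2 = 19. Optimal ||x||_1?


Axis intercepts:
  x1 = 19/3, x2 = 0: L1 = 19/3
  x1 = 0, x2 = 19/2: L1 = 19/2
x* = (19/3, 0)
||x*||_1 = 19/3.

19/3


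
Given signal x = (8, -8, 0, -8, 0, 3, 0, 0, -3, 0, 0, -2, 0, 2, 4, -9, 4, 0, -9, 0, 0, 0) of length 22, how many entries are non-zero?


Non-zero positions: [0, 1, 3, 5, 8, 11, 13, 14, 15, 16, 18].
Sparsity = 11.

11


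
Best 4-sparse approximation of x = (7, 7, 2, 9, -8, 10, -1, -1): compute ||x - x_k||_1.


Sorted |x_i| descending: [10, 9, 8, 7, 7, 2, 1, 1]
Keep top 4: [10, 9, 8, 7]
Tail entries: [7, 2, 1, 1]
L1 error = sum of tail = 11.

11


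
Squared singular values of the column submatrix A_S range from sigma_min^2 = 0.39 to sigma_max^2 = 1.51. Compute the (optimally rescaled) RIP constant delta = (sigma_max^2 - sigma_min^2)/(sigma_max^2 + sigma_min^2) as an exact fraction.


lambda_max - lambda_min = 1.51 - 0.39 = 1.12.
lambda_max + lambda_min = 1.51 + 0.39 = 1.90.
delta = 1.12/1.90 = 112/190 = 56/95.

56/95


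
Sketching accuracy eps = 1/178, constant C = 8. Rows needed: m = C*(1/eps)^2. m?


1/eps = 178.
(1/eps)^2 = 31684.
m = 8*31684 = 253472.

253472


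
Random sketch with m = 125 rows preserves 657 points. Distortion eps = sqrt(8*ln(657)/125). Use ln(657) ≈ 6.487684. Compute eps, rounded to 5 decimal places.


ln(657) ≈ 6.487684.
8*ln(N)/m ≈ 8*6.487684/125 ≈ 0.41521178.
eps = sqrt(0.41521178) ≈ 0.6443693 ≈ 0.64437.

0.64437


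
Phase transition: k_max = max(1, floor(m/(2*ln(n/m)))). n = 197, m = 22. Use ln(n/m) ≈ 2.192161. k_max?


n/m = 197/22.
ln(n/m) ≈ 2.192161.
2*ln(n/m) ≈ 4.384322.
m/(2*ln(n/m)) ≈ 22/4.384322 ≈ 5.0179.
floor = 5.
k_max = max(1, 5) = 5.

5


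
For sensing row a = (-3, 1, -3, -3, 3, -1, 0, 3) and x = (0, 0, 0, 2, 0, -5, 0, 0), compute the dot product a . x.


Non-zero terms: ['-3*2', '-1*-5']
Products: [-6, 5]
y = sum = -1.

-1


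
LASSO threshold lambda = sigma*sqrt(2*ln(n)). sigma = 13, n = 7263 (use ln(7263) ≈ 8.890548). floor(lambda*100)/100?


ln(7263) ≈ 8.890548.
2*ln(n) ≈ 17.781096.
sqrt(2*ln(n)) ≈ sqrt(17.781096) ≈ 4.216764.
lambda ≈ 13*4.216764 = 54.817932.
floor(lambda*100)/100 = 54.81.

54.81


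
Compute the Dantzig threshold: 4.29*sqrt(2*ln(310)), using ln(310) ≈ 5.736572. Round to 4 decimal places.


ln(310) ≈ 5.736572.
2*ln(n) ≈ 11.473144.
sqrt(2*ln(n)) ≈ sqrt(11.473144) ≈ 3.387203.
threshold ≈ 4.29*3.387203 = 14.53110087 ≈ 14.5311.

14.5311


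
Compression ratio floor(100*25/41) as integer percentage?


100*m/n = 100*25/41 ≈ 60.9756.
floor = 60.

60


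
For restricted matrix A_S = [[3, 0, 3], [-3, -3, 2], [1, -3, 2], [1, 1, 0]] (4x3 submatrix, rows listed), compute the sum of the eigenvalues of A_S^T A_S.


Sum of eigenvalues of A_S^T A_S = trace(A_S^T A_S) = sum of squared column norms of A_S.
A_S^T A_S diagonal: [20, 19, 17].
trace = 20 + 19 + 17 = 56.

56


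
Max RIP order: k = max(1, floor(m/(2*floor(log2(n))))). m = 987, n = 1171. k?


floor(log2(1171)) = 10.
2*10 = 20.
m/(2*floor(log2(n))) = 987/20 ≈ 49.35.
floor = 49.
k = max(1, 49) = 49.

49


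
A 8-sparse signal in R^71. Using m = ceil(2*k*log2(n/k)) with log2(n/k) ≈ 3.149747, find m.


log2(n/k) = log2(71/8) ≈ 3.149747.
2*k*log2(n/k) ≈ 2*8*3.149747 = 50.395952.
m = ceil(50.395952) = 51.

51


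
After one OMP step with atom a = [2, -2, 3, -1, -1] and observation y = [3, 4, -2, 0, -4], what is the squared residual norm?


a^T a = 19.
a^T y = -4.
coeff = -4/19 = -4/19.
||r||^2 = 839/19.

839/19


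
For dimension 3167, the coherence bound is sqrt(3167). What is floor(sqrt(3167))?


56^2 = 3136 <= 3167 < 3249 = 57^2, so 56 <= sqrt(3167) < 57.
floor(sqrt(3167)) = 56.

56


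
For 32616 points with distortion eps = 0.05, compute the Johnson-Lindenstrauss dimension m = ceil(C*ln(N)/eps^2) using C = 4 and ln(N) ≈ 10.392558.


ln(32616) ≈ 10.392558.
eps^2 = 0.05^2 = 0.0025.
C*ln(N)/eps^2 ≈ 4*10.392558/0.0025 ≈ 16628.0928.
m = ceil(16628.0928) = 16629.

16629


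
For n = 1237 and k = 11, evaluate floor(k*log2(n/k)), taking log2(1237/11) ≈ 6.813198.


log2(n/k) = log2(1237/11) ≈ 6.813198.
k*log2(n/k) ≈ 11*6.813198 = 74.945178.
floor(74.945178) = 74.

74


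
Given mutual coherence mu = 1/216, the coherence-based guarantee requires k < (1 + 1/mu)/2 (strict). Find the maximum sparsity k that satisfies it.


1/mu = 216.
1 + 1/mu = 217.
(1 + 1/mu)/2 = 108.5 is not an integer, so k_max = floor(108.5) = 108.

108


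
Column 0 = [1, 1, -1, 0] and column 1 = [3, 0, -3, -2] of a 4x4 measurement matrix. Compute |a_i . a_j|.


Inner product: 1*3 + 1*0 + -1*-3 + 0*-2
Products: [3, 0, 3, 0]
Sum = 6.
|dot| = 6.

6


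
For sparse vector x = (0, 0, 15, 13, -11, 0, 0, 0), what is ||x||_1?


Non-zero entries: [(2, 15), (3, 13), (4, -11)]
Absolute values: [15, 13, 11]
||x||_1 = sum = 39.

39


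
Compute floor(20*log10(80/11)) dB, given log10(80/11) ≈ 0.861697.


||x||/||e|| = 80/11.
log10(80/11) ≈ 0.861697.
20*log10(||x||/||e||) ≈ 20*0.861697 = 17.23394.
floor(17.23394) = 17.

17


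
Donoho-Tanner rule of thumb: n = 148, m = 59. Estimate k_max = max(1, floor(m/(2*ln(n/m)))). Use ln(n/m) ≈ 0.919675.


n/m = 148/59.
ln(n/m) ≈ 0.919675.
2*ln(n/m) ≈ 1.83935.
m/(2*ln(n/m)) ≈ 59/1.83935 ≈ 32.0765.
floor = 32.
k_max = max(1, 32) = 32.

32


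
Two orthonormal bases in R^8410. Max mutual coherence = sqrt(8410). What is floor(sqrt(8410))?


91^2 = 8281 <= 8410 < 8464 = 92^2, so 91 <= sqrt(8410) < 92.
floor(sqrt(8410)) = 91.

91


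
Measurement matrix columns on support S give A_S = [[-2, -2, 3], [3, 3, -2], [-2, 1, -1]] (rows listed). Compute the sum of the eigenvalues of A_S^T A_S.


Sum of eigenvalues of A_S^T A_S = trace(A_S^T A_S) = sum of squared column norms of A_S.
A_S^T A_S diagonal: [17, 14, 14].
trace = 17 + 14 + 14 = 45.

45


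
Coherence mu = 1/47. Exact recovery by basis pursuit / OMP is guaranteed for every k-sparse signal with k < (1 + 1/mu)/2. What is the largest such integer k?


1/mu = 47.
1 + 1/mu = 48.
(1 + 1/mu)/2 = 24 is an integer and the inequality is strict, so k_max = 24 - 1 = 23.

23


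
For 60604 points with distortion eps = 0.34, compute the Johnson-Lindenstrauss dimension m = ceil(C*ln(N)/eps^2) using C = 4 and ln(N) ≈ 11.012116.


ln(60604) ≈ 11.012116.
eps^2 = 0.34^2 = 0.1156.
C*ln(N)/eps^2 ≈ 4*11.012116/0.1156 ≈ 381.0421.
m = ceil(381.0421) = 382.

382


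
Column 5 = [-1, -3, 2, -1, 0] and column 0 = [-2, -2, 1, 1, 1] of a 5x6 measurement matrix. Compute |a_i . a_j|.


Inner product: -1*-2 + -3*-2 + 2*1 + -1*1 + 0*1
Products: [2, 6, 2, -1, 0]
Sum = 9.
|dot| = 9.

9


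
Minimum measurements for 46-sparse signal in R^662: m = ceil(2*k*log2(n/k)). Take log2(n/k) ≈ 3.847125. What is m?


log2(n/k) = log2(662/46) ≈ 3.847125.
2*k*log2(n/k) ≈ 2*46*3.847125 = 353.9355.
m = ceil(353.9355) = 354.

354


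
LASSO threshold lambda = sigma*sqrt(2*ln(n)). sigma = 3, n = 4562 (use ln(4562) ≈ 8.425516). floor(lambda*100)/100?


ln(4562) ≈ 8.425516.
2*ln(n) ≈ 16.851032.
sqrt(2*ln(n)) ≈ sqrt(16.851032) ≈ 4.105001.
lambda ≈ 3*4.105001 = 12.315003.
floor(lambda*100)/100 = 12.31.

12.31


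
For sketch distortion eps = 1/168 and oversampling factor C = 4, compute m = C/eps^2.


1/eps = 168.
(1/eps)^2 = 28224.
m = 4*28224 = 112896.

112896


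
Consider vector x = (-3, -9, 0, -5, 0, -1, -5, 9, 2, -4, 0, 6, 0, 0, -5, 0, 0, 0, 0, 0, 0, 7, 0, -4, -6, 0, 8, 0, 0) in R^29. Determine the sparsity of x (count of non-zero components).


Non-zero positions: [0, 1, 3, 5, 6, 7, 8, 9, 11, 14, 21, 23, 24, 26].
Sparsity = 14.

14


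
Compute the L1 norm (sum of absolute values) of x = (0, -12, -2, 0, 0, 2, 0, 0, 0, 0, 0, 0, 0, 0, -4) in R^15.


Non-zero entries: [(1, -12), (2, -2), (5, 2), (14, -4)]
Absolute values: [12, 2, 2, 4]
||x||_1 = sum = 20.

20


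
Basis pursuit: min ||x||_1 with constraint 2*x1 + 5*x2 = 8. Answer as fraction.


Axis intercepts:
  x1 = 4, x2 = 0: L1 = 4
  x1 = 0, x2 = 8/5: L1 = 8/5
x* = (0, 8/5)
||x*||_1 = 8/5.

8/5


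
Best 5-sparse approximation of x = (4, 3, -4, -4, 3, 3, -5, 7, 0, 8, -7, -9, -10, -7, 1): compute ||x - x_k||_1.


Sorted |x_i| descending: [10, 9, 8, 7, 7, 7, 5, 4, 4, 4, 3, 3, 3, 1, 0]
Keep top 5: [10, 9, 8, 7, 7]
Tail entries: [7, 5, 4, 4, 4, 3, 3, 3, 1, 0]
L1 error = sum of tail = 34.

34


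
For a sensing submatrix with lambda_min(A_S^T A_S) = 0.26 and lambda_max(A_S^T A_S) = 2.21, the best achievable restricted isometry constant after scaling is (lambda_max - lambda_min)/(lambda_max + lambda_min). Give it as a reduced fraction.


lambda_max - lambda_min = 2.21 - 0.26 = 1.95.
lambda_max + lambda_min = 2.21 + 0.26 = 2.47.
delta = 1.95/2.47 = 195/247 = 15/19.

15/19


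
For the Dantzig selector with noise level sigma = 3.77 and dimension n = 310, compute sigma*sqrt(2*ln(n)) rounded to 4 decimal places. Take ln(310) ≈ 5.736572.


ln(310) ≈ 5.736572.
2*ln(n) ≈ 11.473144.
sqrt(2*ln(n)) ≈ sqrt(11.473144) ≈ 3.387203.
threshold ≈ 3.77*3.387203 = 12.76975531 ≈ 12.7698.

12.7698


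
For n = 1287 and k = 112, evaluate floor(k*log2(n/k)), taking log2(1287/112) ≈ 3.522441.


log2(n/k) = log2(1287/112) ≈ 3.522441.
k*log2(n/k) ≈ 112*3.522441 = 394.513392.
floor(394.513392) = 394.

394


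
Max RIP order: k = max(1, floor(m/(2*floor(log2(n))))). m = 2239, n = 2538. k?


floor(log2(2538)) = 11.
2*11 = 22.
m/(2*floor(log2(n))) = 2239/22 ≈ 101.7727.
floor = 101.
k = max(1, 101) = 101.

101


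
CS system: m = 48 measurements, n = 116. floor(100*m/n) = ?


100*m/n = 100*48/116 ≈ 41.3793.
floor = 41.

41


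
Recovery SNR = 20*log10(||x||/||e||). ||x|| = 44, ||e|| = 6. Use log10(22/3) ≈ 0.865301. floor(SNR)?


||x||/||e|| = 44/6 = 22/3.
log10(22/3) ≈ 0.865301.
20*log10(||x||/||e||) ≈ 20*0.865301 = 17.30602.
floor(17.30602) = 17.

17


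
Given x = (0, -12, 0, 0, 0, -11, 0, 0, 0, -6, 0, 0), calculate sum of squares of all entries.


Non-zero entries: [(1, -12), (5, -11), (9, -6)]
Squares: [144, 121, 36]
||x||_2^2 = sum = 301.

301


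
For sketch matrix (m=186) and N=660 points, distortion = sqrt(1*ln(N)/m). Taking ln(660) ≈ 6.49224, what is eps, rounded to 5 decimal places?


ln(660) ≈ 6.49224.
1*ln(N)/m ≈ 1*6.49224/186 ≈ 0.03490452.
eps = sqrt(0.03490452) ≈ 0.1868275 ≈ 0.18683.

0.18683


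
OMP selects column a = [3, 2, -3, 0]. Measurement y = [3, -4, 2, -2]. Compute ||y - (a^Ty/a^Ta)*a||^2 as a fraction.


a^T a = 22.
a^T y = -5.
coeff = -5/22 = -5/22.
||r||^2 = 701/22.

701/22


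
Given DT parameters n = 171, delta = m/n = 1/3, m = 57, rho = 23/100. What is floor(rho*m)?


m = 1/3*171 = 57.
rho = 23/100.
rho*m = 23/100*57 = 13.11.
k = floor(13.11) = 13.

13


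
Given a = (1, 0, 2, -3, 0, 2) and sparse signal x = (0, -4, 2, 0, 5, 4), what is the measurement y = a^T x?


Non-zero terms: ['0*-4', '2*2', '0*5', '2*4']
Products: [0, 4, 0, 8]
y = sum = 12.

12


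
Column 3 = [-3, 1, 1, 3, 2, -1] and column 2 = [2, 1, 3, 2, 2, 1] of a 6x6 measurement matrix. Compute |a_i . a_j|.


Inner product: -3*2 + 1*1 + 1*3 + 3*2 + 2*2 + -1*1
Products: [-6, 1, 3, 6, 4, -1]
Sum = 7.
|dot| = 7.

7


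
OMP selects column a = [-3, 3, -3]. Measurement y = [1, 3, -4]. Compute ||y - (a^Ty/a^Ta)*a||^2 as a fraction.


a^T a = 27.
a^T y = 18.
coeff = 18/27 = 2/3.
||r||^2 = 14.

14


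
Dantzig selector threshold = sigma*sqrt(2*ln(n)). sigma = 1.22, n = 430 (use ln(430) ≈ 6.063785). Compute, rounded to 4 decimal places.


ln(430) ≈ 6.063785.
2*ln(n) ≈ 12.12757.
sqrt(2*ln(n)) ≈ sqrt(12.12757) ≈ 3.482466.
threshold ≈ 1.22*3.482466 = 4.24860852 ≈ 4.2486.

4.2486


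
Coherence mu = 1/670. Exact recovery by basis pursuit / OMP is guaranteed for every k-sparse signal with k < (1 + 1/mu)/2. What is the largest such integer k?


1/mu = 670.
1 + 1/mu = 671.
(1 + 1/mu)/2 = 335.5 is not an integer, so k_max = floor(335.5) = 335.

335


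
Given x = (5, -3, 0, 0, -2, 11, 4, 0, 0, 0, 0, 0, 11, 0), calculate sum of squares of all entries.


Non-zero entries: [(0, 5), (1, -3), (4, -2), (5, 11), (6, 4), (12, 11)]
Squares: [25, 9, 4, 121, 16, 121]
||x||_2^2 = sum = 296.

296


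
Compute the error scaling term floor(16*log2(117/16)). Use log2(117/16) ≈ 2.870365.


log2(n/k) = log2(117/16) ≈ 2.870365.
k*log2(n/k) ≈ 16*2.870365 = 45.92584.
floor(45.92584) = 45.

45


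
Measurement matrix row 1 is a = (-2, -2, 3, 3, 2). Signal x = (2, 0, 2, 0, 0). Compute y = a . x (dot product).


Non-zero terms: ['-2*2', '3*2']
Products: [-4, 6]
y = sum = 2.

2


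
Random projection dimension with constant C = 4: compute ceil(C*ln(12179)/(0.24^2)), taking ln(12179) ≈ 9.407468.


ln(12179) ≈ 9.407468.
eps^2 = 0.24^2 = 0.0576.
C*ln(N)/eps^2 ≈ 4*9.407468/0.0576 ≈ 653.2964.
m = ceil(653.2964) = 654.

654


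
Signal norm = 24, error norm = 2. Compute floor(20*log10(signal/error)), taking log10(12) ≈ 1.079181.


||x||/||e|| = 24/2 = 12.
log10(12) ≈ 1.079181.
20*log10(||x||/||e||) ≈ 20*1.079181 = 21.58362.
floor(21.58362) = 21.

21


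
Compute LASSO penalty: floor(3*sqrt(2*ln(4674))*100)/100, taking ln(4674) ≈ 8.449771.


ln(4674) ≈ 8.449771.
2*ln(n) ≈ 16.899542.
sqrt(2*ln(n)) ≈ sqrt(16.899542) ≈ 4.110905.
lambda ≈ 3*4.110905 = 12.332715.
floor(lambda*100)/100 = 12.33.

12.33


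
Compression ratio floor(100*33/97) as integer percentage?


100*m/n = 100*33/97 ≈ 34.0206.
floor = 34.

34


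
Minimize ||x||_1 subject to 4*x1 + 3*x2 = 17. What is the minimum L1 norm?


Axis intercepts:
  x1 = 17/4, x2 = 0: L1 = 17/4
  x1 = 0, x2 = 17/3: L1 = 17/3
x* = (17/4, 0)
||x*||_1 = 17/4.

17/4


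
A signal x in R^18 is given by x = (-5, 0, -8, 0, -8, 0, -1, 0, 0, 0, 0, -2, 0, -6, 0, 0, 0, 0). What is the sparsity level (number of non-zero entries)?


Non-zero positions: [0, 2, 4, 6, 11, 13].
Sparsity = 6.

6


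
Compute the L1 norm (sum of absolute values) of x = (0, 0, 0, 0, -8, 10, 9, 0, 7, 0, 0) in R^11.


Non-zero entries: [(4, -8), (5, 10), (6, 9), (8, 7)]
Absolute values: [8, 10, 9, 7]
||x||_1 = sum = 34.

34


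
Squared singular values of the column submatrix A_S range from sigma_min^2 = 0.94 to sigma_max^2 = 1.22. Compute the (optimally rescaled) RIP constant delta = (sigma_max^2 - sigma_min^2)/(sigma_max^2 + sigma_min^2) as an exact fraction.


lambda_max - lambda_min = 1.22 - 0.94 = 0.28.
lambda_max + lambda_min = 1.22 + 0.94 = 2.16.
delta = 0.28/2.16 = 28/216 = 7/54.

7/54


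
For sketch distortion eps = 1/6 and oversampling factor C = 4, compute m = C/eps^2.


1/eps = 6.
(1/eps)^2 = 36.
m = 4*36 = 144.

144


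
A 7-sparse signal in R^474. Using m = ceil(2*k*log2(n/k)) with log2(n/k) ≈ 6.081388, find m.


log2(n/k) = log2(474/7) ≈ 6.081388.
2*k*log2(n/k) ≈ 2*7*6.081388 = 85.139432.
m = ceil(85.139432) = 86.

86


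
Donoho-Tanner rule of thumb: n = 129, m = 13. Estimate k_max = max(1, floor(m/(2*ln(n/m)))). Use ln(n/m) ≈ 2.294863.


n/m = 129/13.
ln(n/m) ≈ 2.294863.
2*ln(n/m) ≈ 4.589726.
m/(2*ln(n/m)) ≈ 13/4.589726 ≈ 2.8324.
floor = 2.
k_max = max(1, 2) = 2.

2


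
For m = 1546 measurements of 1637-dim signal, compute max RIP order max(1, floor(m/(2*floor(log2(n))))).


floor(log2(1637)) = 10.
2*10 = 20.
m/(2*floor(log2(n))) = 1546/20 ≈ 77.3.
floor = 77.
k = max(1, 77) = 77.

77


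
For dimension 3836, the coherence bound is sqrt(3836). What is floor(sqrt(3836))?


61^2 = 3721 <= 3836 < 3844 = 62^2, so 61 <= sqrt(3836) < 62.
floor(sqrt(3836)) = 61.

61


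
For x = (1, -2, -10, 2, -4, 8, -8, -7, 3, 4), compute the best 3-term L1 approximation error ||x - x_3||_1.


Sorted |x_i| descending: [10, 8, 8, 7, 4, 4, 3, 2, 2, 1]
Keep top 3: [10, 8, 8]
Tail entries: [7, 4, 4, 3, 2, 2, 1]
L1 error = sum of tail = 23.

23


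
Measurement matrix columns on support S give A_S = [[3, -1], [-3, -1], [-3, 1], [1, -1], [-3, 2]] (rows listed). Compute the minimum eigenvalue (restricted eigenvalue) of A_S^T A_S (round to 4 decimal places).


A_S^T A_S = [[37, -10], [-10, 8]].
trace = 45.
det = 196.
disc = trace^2 - 4*det = 2025 - 4*196 = 1241.
sqrt(1241) ≈ 35.227830.
lam_min = (45 - sqrt(1241))/2 ≈ (45 - 35.227830)/2 = 4.886085 ≈ 4.8861.

4.8861


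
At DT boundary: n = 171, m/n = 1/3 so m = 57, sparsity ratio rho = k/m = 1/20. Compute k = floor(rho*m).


m = 1/3*171 = 57.
rho = 1/20.
rho*m = 1/20*57 = 2.85.
k = floor(2.85) = 2.

2


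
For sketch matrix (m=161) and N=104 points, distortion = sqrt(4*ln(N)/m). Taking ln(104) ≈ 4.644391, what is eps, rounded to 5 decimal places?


ln(104) ≈ 4.644391.
4*ln(N)/m ≈ 4*4.644391/161 ≈ 0.1153886.
eps = sqrt(0.1153886) ≈ 0.339689 ≈ 0.33969.

0.33969


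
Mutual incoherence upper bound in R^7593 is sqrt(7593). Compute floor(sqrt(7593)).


87^2 = 7569 <= 7593 < 7744 = 88^2, so 87 <= sqrt(7593) < 88.
floor(sqrt(7593)) = 87.

87


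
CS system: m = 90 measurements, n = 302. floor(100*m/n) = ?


100*m/n = 100*90/302 ≈ 29.8013.
floor = 29.

29


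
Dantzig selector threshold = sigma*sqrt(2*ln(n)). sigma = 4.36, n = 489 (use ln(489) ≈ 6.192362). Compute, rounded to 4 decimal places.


ln(489) ≈ 6.192362.
2*ln(n) ≈ 12.384724.
sqrt(2*ln(n)) ≈ sqrt(12.384724) ≈ 3.519194.
threshold ≈ 4.36*3.519194 = 15.34368584 ≈ 15.3437.

15.3437


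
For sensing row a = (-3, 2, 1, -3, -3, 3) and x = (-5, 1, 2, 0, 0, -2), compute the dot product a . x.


Non-zero terms: ['-3*-5', '2*1', '1*2', '3*-2']
Products: [15, 2, 2, -6]
y = sum = 13.

13


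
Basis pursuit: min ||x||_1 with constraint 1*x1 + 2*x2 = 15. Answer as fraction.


Axis intercepts:
  x1 = 15, x2 = 0: L1 = 15
  x1 = 0, x2 = 15/2: L1 = 15/2
x* = (0, 15/2)
||x*||_1 = 15/2.

15/2


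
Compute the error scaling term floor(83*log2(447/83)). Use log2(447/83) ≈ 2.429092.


log2(n/k) = log2(447/83) ≈ 2.429092.
k*log2(n/k) ≈ 83*2.429092 = 201.614636.
floor(201.614636) = 201.

201


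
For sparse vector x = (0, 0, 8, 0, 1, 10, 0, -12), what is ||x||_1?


Non-zero entries: [(2, 8), (4, 1), (5, 10), (7, -12)]
Absolute values: [8, 1, 10, 12]
||x||_1 = sum = 31.

31


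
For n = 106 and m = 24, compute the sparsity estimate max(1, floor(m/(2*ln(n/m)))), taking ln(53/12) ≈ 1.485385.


n/m = 106/24 = 53/12.
ln(n/m) ≈ 1.485385.
2*ln(n/m) ≈ 2.97077.
m/(2*ln(n/m)) ≈ 24/2.97077 ≈ 8.0787.
floor = 8.
k_max = max(1, 8) = 8.

8


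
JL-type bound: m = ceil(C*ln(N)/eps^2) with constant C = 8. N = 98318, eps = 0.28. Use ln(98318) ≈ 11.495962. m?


ln(98318) ≈ 11.495962.
eps^2 = 0.28^2 = 0.0784.
C*ln(N)/eps^2 ≈ 8*11.495962/0.0784 ≈ 1173.0573.
m = ceil(1173.0573) = 1174.

1174


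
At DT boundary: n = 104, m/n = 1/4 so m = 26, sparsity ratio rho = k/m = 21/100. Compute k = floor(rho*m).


m = 1/4*104 = 26.
rho = 21/100.
rho*m = 21/100*26 = 5.46.
k = floor(5.46) = 5.

5


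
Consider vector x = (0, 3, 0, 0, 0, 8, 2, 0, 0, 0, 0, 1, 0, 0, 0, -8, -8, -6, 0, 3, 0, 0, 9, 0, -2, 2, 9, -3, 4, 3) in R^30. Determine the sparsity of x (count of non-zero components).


Non-zero positions: [1, 5, 6, 11, 15, 16, 17, 19, 22, 24, 25, 26, 27, 28, 29].
Sparsity = 15.

15


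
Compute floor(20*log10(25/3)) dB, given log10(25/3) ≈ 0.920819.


||x||/||e|| = 25/3.
log10(25/3) ≈ 0.920819.
20*log10(||x||/||e||) ≈ 20*0.920819 = 18.41638.
floor(18.41638) = 18.

18


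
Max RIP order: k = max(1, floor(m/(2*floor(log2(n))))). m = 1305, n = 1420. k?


floor(log2(1420)) = 10.
2*10 = 20.
m/(2*floor(log2(n))) = 1305/20 ≈ 65.25.
floor = 65.
k = max(1, 65) = 65.

65


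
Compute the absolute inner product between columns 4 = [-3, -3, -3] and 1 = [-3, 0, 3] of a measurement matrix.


Inner product: -3*-3 + -3*0 + -3*3
Products: [9, 0, -9]
Sum = 0.
|dot| = 0.

0


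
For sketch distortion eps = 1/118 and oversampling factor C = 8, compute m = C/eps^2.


1/eps = 118.
(1/eps)^2 = 13924.
m = 8*13924 = 111392.

111392


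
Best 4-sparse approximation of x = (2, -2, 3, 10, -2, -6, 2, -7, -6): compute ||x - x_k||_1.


Sorted |x_i| descending: [10, 7, 6, 6, 3, 2, 2, 2, 2]
Keep top 4: [10, 7, 6, 6]
Tail entries: [3, 2, 2, 2, 2]
L1 error = sum of tail = 11.

11


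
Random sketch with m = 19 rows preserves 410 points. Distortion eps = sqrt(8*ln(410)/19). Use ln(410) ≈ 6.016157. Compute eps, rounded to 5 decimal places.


ln(410) ≈ 6.016157.
8*ln(N)/m ≈ 8*6.016157/19 ≈ 2.53311874.
eps = sqrt(2.53311874) ≈ 1.5915774 ≈ 1.59158.

1.59158


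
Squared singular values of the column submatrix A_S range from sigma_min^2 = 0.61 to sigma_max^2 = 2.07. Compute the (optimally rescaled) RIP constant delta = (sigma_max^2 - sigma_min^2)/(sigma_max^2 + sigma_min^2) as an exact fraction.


lambda_max - lambda_min = 2.07 - 0.61 = 1.46.
lambda_max + lambda_min = 2.07 + 0.61 = 2.68.
delta = 1.46/2.68 = 146/268 = 73/134.

73/134


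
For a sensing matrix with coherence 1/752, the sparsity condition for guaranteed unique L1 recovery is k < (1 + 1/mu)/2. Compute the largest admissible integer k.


1/mu = 752.
1 + 1/mu = 753.
(1 + 1/mu)/2 = 376.5 is not an integer, so k_max = floor(376.5) = 376.

376


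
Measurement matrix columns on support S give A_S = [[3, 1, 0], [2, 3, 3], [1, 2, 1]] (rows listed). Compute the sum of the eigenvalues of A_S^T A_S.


Sum of eigenvalues of A_S^T A_S = trace(A_S^T A_S) = sum of squared column norms of A_S.
A_S^T A_S diagonal: [14, 14, 10].
trace = 14 + 14 + 10 = 38.

38


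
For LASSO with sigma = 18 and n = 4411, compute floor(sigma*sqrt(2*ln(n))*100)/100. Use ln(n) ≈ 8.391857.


ln(4411) ≈ 8.391857.
2*ln(n) ≈ 16.783714.
sqrt(2*ln(n)) ≈ sqrt(16.783714) ≈ 4.096793.
lambda ≈ 18*4.096793 = 73.742274.
floor(lambda*100)/100 = 73.74.

73.74


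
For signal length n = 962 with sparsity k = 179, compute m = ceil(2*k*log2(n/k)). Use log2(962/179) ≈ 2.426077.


log2(n/k) = log2(962/179) ≈ 2.426077.
2*k*log2(n/k) ≈ 2*179*2.426077 = 868.535566.
m = ceil(868.535566) = 869.

869


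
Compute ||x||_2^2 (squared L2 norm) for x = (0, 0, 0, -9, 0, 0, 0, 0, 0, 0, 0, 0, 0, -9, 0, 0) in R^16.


Non-zero entries: [(3, -9), (13, -9)]
Squares: [81, 81]
||x||_2^2 = sum = 162.

162


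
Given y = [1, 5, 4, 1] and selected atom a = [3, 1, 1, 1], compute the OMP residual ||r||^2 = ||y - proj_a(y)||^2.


a^T a = 12.
a^T y = 13.
coeff = 13/12 = 13/12.
||r||^2 = 347/12.

347/12


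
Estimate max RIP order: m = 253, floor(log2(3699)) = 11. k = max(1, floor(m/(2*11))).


floor(log2(3699)) = 11.
2*11 = 22.
m/(2*floor(log2(n))) = 253/22 ≈ 11.5.
floor = 11.
k = max(1, 11) = 11.

11


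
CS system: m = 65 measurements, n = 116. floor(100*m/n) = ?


100*m/n = 100*65/116 ≈ 56.0345.
floor = 56.

56


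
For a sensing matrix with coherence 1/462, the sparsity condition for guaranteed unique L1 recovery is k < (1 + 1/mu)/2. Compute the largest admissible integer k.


1/mu = 462.
1 + 1/mu = 463.
(1 + 1/mu)/2 = 231.5 is not an integer, so k_max = floor(231.5) = 231.

231


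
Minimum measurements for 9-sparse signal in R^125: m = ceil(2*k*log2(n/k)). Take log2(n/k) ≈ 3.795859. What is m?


log2(n/k) = log2(125/9) ≈ 3.795859.
2*k*log2(n/k) ≈ 2*9*3.795859 = 68.325462.
m = ceil(68.325462) = 69.

69


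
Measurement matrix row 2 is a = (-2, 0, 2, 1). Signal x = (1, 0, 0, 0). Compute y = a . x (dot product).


Non-zero terms: ['-2*1']
Products: [-2]
y = sum = -2.

-2


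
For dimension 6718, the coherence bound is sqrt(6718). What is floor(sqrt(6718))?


81^2 = 6561 <= 6718 < 6724 = 82^2, so 81 <= sqrt(6718) < 82.
floor(sqrt(6718)) = 81.

81


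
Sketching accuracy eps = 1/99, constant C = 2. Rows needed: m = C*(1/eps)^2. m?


1/eps = 99.
(1/eps)^2 = 9801.
m = 2*9801 = 19602.

19602


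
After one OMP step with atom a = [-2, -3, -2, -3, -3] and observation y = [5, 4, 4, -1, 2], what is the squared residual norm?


a^T a = 35.
a^T y = -33.
coeff = -33/35 = -33/35.
||r||^2 = 1081/35.

1081/35


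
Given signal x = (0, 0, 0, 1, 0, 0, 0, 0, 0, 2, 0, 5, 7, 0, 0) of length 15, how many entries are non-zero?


Non-zero positions: [3, 9, 11, 12].
Sparsity = 4.

4


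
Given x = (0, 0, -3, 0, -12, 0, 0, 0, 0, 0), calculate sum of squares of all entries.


Non-zero entries: [(2, -3), (4, -12)]
Squares: [9, 144]
||x||_2^2 = sum = 153.

153


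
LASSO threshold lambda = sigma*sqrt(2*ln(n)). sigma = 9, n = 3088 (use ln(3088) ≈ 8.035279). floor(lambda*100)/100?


ln(3088) ≈ 8.035279.
2*ln(n) ≈ 16.070558.
sqrt(2*ln(n)) ≈ sqrt(16.070558) ≈ 4.00881.
lambda ≈ 9*4.00881 = 36.07929.
floor(lambda*100)/100 = 36.07.

36.07


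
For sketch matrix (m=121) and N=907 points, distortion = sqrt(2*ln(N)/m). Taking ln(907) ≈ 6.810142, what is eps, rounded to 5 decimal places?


ln(907) ≈ 6.810142.
2*ln(N)/m ≈ 2*6.810142/121 ≈ 0.11256433.
eps = sqrt(0.11256433) ≈ 0.3355061 ≈ 0.33551.

0.33551


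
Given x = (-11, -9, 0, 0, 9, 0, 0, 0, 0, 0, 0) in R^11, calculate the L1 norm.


Non-zero entries: [(0, -11), (1, -9), (4, 9)]
Absolute values: [11, 9, 9]
||x||_1 = sum = 29.

29


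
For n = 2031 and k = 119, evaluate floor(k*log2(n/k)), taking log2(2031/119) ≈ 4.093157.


log2(n/k) = log2(2031/119) ≈ 4.093157.
k*log2(n/k) ≈ 119*4.093157 = 487.085683.
floor(487.085683) = 487.

487


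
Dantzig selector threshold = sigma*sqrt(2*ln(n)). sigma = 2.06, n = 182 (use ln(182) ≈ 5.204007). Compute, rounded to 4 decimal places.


ln(182) ≈ 5.204007.
2*ln(n) ≈ 10.408014.
sqrt(2*ln(n)) ≈ sqrt(10.408014) ≈ 3.226145.
threshold ≈ 2.06*3.226145 = 6.6458587 ≈ 6.6459.

6.6459


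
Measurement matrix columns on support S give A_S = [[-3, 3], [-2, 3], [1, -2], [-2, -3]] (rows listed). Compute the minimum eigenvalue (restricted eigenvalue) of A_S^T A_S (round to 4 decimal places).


A_S^T A_S = [[18, -11], [-11, 31]].
trace = 49.
det = 437.
disc = trace^2 - 4*det = 2401 - 4*437 = 653.
sqrt(653) ≈ 25.553865.
lam_min = (49 - sqrt(653))/2 ≈ (49 - 25.553865)/2 = 11.7230675 ≈ 11.7231.

11.7231


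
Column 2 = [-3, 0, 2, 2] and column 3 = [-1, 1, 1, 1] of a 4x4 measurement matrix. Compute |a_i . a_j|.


Inner product: -3*-1 + 0*1 + 2*1 + 2*1
Products: [3, 0, 2, 2]
Sum = 7.
|dot| = 7.

7


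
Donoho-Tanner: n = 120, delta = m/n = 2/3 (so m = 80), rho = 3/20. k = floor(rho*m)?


m = 2/3*120 = 80.
rho = 3/20.
rho*m = 3/20*80 = 12.
k = floor(12) = 12.

12


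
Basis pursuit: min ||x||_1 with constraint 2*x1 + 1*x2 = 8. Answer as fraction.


Axis intercepts:
  x1 = 4, x2 = 0: L1 = 4
  x1 = 0, x2 = 8: L1 = 8
x* = (4, 0)
||x*||_1 = 4.

4


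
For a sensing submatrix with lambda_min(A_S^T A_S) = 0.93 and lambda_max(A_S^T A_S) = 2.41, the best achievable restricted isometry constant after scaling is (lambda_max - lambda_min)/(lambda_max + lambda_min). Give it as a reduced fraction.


lambda_max - lambda_min = 2.41 - 0.93 = 1.48.
lambda_max + lambda_min = 2.41 + 0.93 = 3.34.
delta = 1.48/3.34 = 148/334 = 74/167.

74/167


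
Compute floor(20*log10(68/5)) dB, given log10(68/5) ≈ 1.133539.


||x||/||e|| = 68/5.
log10(68/5) ≈ 1.133539.
20*log10(||x||/||e||) ≈ 20*1.133539 = 22.67078.
floor(22.67078) = 22.

22


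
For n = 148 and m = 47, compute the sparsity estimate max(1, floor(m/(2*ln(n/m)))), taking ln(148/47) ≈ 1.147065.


n/m = 148/47.
ln(n/m) ≈ 1.147065.
2*ln(n/m) ≈ 2.29413.
m/(2*ln(n/m)) ≈ 47/2.29413 ≈ 20.4871.
floor = 20.
k_max = max(1, 20) = 20.

20


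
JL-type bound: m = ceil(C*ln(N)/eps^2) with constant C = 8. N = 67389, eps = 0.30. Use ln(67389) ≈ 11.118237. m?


ln(67389) ≈ 11.118237.
eps^2 = 0.30^2 = 0.09.
C*ln(N)/eps^2 ≈ 8*11.118237/0.09 ≈ 988.2877.
m = ceil(988.2877) = 989.

989


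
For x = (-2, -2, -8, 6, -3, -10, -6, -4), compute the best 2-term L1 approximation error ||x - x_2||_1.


Sorted |x_i| descending: [10, 8, 6, 6, 4, 3, 2, 2]
Keep top 2: [10, 8]
Tail entries: [6, 6, 4, 3, 2, 2]
L1 error = sum of tail = 23.

23


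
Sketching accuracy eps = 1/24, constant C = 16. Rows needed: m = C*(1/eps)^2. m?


1/eps = 24.
(1/eps)^2 = 576.
m = 16*576 = 9216.

9216


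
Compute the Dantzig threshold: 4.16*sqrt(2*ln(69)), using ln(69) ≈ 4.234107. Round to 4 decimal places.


ln(69) ≈ 4.234107.
2*ln(n) ≈ 8.468214.
sqrt(2*ln(n)) ≈ sqrt(8.468214) ≈ 2.91002.
threshold ≈ 4.16*2.91002 = 12.1056832 ≈ 12.1057.

12.1057


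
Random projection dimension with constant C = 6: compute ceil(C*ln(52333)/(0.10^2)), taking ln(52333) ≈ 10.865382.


ln(52333) ≈ 10.865382.
eps^2 = 0.10^2 = 0.01.
C*ln(N)/eps^2 ≈ 6*10.865382/0.01 ≈ 6519.2292.
m = ceil(6519.2292) = 6520.

6520


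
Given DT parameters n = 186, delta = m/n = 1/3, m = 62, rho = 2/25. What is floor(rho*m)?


m = 1/3*186 = 62.
rho = 2/25.
rho*m = 2/25*62 = 4.96.
k = floor(4.96) = 4.

4


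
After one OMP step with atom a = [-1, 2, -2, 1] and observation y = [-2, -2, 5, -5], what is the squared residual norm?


a^T a = 10.
a^T y = -17.
coeff = -17/10 = -17/10.
||r||^2 = 291/10.

291/10


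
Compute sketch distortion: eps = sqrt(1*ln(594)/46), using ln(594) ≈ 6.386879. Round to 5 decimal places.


ln(594) ≈ 6.386879.
1*ln(N)/m ≈ 1*6.386879/46 ≈ 0.1388452.
eps = sqrt(0.1388452) ≈ 0.3726194 ≈ 0.37262.

0.37262


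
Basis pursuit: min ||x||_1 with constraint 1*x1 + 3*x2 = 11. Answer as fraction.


Axis intercepts:
  x1 = 11, x2 = 0: L1 = 11
  x1 = 0, x2 = 11/3: L1 = 11/3
x* = (0, 11/3)
||x*||_1 = 11/3.

11/3


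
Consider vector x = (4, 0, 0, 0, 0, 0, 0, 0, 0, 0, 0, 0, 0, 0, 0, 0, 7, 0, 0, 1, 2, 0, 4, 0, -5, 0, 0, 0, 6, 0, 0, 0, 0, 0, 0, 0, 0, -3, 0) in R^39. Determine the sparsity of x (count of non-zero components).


Non-zero positions: [0, 16, 19, 20, 22, 24, 28, 37].
Sparsity = 8.

8


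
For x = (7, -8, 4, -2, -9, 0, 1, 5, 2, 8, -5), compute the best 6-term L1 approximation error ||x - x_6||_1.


Sorted |x_i| descending: [9, 8, 8, 7, 5, 5, 4, 2, 2, 1, 0]
Keep top 6: [9, 8, 8, 7, 5, 5]
Tail entries: [4, 2, 2, 1, 0]
L1 error = sum of tail = 9.

9


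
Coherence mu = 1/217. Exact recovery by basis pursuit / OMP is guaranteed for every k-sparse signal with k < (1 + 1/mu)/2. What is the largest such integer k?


1/mu = 217.
1 + 1/mu = 218.
(1 + 1/mu)/2 = 109 is an integer and the inequality is strict, so k_max = 109 - 1 = 108.

108


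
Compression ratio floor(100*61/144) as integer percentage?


100*m/n = 100*61/144 ≈ 42.3611.
floor = 42.

42


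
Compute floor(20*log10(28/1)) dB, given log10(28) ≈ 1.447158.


||x||/||e|| = 28/1 = 28.
log10(28) ≈ 1.447158.
20*log10(||x||/||e||) ≈ 20*1.447158 = 28.94316.
floor(28.94316) = 28.

28


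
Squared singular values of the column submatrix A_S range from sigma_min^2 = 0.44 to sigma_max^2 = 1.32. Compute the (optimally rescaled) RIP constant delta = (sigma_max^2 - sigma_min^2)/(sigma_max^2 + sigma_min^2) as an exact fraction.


lambda_max - lambda_min = 1.32 - 0.44 = 0.88.
lambda_max + lambda_min = 1.32 + 0.44 = 1.76.
delta = 0.88/1.76 = 88/176 = 1/2.

1/2


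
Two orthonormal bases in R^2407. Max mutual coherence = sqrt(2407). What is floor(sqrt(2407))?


49^2 = 2401 <= 2407 < 2500 = 50^2, so 49 <= sqrt(2407) < 50.
floor(sqrt(2407)) = 49.

49


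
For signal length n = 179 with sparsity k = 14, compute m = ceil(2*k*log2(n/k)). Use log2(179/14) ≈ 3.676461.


log2(n/k) = log2(179/14) ≈ 3.676461.
2*k*log2(n/k) ≈ 2*14*3.676461 = 102.940908.
m = ceil(102.940908) = 103.

103
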